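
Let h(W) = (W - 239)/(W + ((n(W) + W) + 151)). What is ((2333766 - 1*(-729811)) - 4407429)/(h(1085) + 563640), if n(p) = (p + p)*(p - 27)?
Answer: -1544207566606/647673369843 ≈ -2.3842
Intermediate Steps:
n(p) = 2*p*(-27 + p) (n(p) = (2*p)*(-27 + p) = 2*p*(-27 + p))
h(W) = (-239 + W)/(151 + 2*W + 2*W*(-27 + W)) (h(W) = (W - 239)/(W + ((2*W*(-27 + W) + W) + 151)) = (-239 + W)/(W + ((W + 2*W*(-27 + W)) + 151)) = (-239 + W)/(W + (151 + W + 2*W*(-27 + W))) = (-239 + W)/(151 + 2*W + 2*W*(-27 + W)))
((2333766 - 1*(-729811)) - 4407429)/(h(1085) + 563640) = ((2333766 - 1*(-729811)) - 4407429)/((-239 + 1085)/(151 - 52*1085 + 2*1085²) + 563640) = ((2333766 + 729811) - 4407429)/(846/(151 - 56420 + 2*1177225) + 563640) = (3063577 - 4407429)/(846/(151 - 56420 + 2354450) + 563640) = -1343852/(846/2298181 + 563640) = -1343852/1295346739686/2298181 = -1343852*2298181/1295346739686 = -1544207566606/647673369843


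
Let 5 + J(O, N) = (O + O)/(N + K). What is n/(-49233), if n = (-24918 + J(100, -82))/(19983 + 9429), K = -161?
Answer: 6056489/351873962028 ≈ 1.7212e-5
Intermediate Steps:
J(O, N) = -5 + 2*O/(-161 + N) (J(O, N) = -5 + (O + O)/(N - 161) = -5 + (2*O)/(-161 + N) = -5 + 2*O/(-161 + N))
n = -6056489/7147116 (n = (-24918 + (805 - 5*(-82) + 2*100)/(-161 - 82))/(19983 + 9429) = (-24918 + (805 + 410 + 200)/(-243))/29412 = (-24918 - 1/243*1415)*(1/29412) = (-24918 - 1415/243)*(1/29412) = -6056489/243*1/29412 = -6056489/7147116 ≈ -0.84740)
n/(-49233) = -6056489/7147116/(-49233) = -6056489/7147116*(-1/49233) = 6056489/351873962028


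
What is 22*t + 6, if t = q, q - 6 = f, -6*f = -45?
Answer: 303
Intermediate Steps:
f = 15/2 (f = -⅙*(-45) = 15/2 ≈ 7.5000)
q = 27/2 (q = 6 + 15/2 = 27/2 ≈ 13.500)
t = 27/2 ≈ 13.500
22*t + 6 = 22*(27/2) + 6 = 297 + 6 = 303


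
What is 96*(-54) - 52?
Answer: -5236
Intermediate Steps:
96*(-54) - 52 = -5184 - 52 = -5236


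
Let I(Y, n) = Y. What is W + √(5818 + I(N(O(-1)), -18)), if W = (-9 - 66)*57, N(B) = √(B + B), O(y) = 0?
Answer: -4275 + √5818 ≈ -4198.7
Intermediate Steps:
N(B) = √2*√B (N(B) = √(2*B) = √2*√B)
W = -4275 (W = -75*57 = -4275)
W + √(5818 + I(N(O(-1)), -18)) = -4275 + √(5818 + √2*√0) = -4275 + √(5818 + √2*0) = -4275 + √(5818 + 0) = -4275 + √5818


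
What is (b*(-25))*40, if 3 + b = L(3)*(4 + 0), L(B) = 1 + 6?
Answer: -25000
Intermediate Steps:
L(B) = 7
b = 25 (b = -3 + 7*(4 + 0) = -3 + 7*4 = -3 + 28 = 25)
(b*(-25))*40 = (25*(-25))*40 = -625*40 = -25000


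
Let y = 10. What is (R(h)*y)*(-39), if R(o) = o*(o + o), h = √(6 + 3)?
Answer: -7020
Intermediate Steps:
h = 3 (h = √9 = 3)
R(o) = 2*o² (R(o) = o*(2*o) = 2*o²)
(R(h)*y)*(-39) = ((2*3²)*10)*(-39) = ((2*9)*10)*(-39) = (18*10)*(-39) = 180*(-39) = -7020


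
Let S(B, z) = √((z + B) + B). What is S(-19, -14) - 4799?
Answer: -4799 + 2*I*√13 ≈ -4799.0 + 7.2111*I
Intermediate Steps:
S(B, z) = √(z + 2*B) (S(B, z) = √((B + z) + B) = √(z + 2*B))
S(-19, -14) - 4799 = √(-14 + 2*(-19)) - 4799 = √(-14 - 38) - 4799 = √(-52) - 4799 = 2*I*√13 - 4799 = -4799 + 2*I*√13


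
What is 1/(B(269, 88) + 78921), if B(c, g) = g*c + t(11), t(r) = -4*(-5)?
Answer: 1/102613 ≈ 9.7454e-6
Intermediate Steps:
t(r) = 20
B(c, g) = 20 + c*g (B(c, g) = g*c + 20 = c*g + 20 = 20 + c*g)
1/(B(269, 88) + 78921) = 1/((20 + 269*88) + 78921) = 1/((20 + 23672) + 78921) = 1/(23692 + 78921) = 1/102613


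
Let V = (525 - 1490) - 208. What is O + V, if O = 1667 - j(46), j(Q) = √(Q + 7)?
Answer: 494 - √53 ≈ 486.72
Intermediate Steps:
j(Q) = √(7 + Q)
V = -1173 (V = -965 - 208 = -1173)
O = 1667 - √53 (O = 1667 - √(7 + 46) = 1667 - √53 ≈ 1659.7)
O + V = (1667 - √53) - 1173 = 494 - √53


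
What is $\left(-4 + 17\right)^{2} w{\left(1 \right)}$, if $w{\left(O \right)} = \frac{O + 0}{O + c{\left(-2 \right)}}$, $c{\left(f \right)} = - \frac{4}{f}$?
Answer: $\frac{169}{3} \approx 56.333$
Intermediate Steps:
$w{\left(O \right)} = \frac{O}{2 + O}$ ($w{\left(O \right)} = \frac{O + 0}{O - \frac{4}{-2}} = \frac{O}{O - -2} = \frac{O}{O + 2} = \frac{O}{2 + O}$)
$\left(-4 + 17\right)^{2} w{\left(1 \right)} = \left(-4 + 17\right)^{2} \cdot 1 \frac{1}{2 + 1} = 13^{2} \cdot 1 \cdot \frac{1}{3} = 169 \cdot 1 \cdot \frac{1}{3} = 169 \cdot \frac{1}{3} = \frac{169}{3}$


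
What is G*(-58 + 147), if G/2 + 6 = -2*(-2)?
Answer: -356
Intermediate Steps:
G = -4 (G = -12 + 2*(-2*(-2)) = -12 + 2*4 = -12 + 8 = -4)
G*(-58 + 147) = -4*(-58 + 147) = -4*89 = -356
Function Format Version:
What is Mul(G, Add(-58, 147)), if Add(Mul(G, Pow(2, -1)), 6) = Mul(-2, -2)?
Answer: -356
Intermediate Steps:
G = -4 (G = Add(-12, Mul(2, Mul(-2, -2))) = Add(-12, Mul(2, 4)) = Add(-12, 8) = -4)
Mul(G, Add(-58, 147)) = Mul(-4, Add(-58, 147)) = Mul(-4, 89) = -356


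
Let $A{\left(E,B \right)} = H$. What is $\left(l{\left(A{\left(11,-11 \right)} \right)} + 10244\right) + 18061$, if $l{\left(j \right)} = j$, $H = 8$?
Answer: $28313$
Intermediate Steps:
$A{\left(E,B \right)} = 8$
$\left(l{\left(A{\left(11,-11 \right)} \right)} + 10244\right) + 18061 = \left(8 + 10244\right) + 18061 = 10252 + 18061 = 28313$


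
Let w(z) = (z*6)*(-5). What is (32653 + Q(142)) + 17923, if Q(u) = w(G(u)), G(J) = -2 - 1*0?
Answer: 50636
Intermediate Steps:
G(J) = -2 (G(J) = -2 + 0 = -2)
w(z) = -30*z (w(z) = (6*z)*(-5) = -30*z)
Q(u) = 60 (Q(u) = -30*(-2) = 60)
(32653 + Q(142)) + 17923 = (32653 + 60) + 17923 = 32713 + 17923 = 50636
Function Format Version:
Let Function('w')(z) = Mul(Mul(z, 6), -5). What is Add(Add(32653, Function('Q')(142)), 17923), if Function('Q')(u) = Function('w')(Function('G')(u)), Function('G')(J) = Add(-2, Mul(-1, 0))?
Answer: 50636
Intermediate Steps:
Function('G')(J) = -2 (Function('G')(J) = Add(-2, 0) = -2)
Function('w')(z) = Mul(-30, z) (Function('w')(z) = Mul(Mul(6, z), -5) = Mul(-30, z))
Function('Q')(u) = 60 (Function('Q')(u) = Mul(-30, -2) = 60)
Add(Add(32653, Function('Q')(142)), 17923) = Add(Add(32653, 60), 17923) = Add(32713, 17923) = 50636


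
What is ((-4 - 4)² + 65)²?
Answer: 16641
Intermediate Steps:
((-4 - 4)² + 65)² = ((-8)² + 65)² = (64 + 65)² = 129² = 16641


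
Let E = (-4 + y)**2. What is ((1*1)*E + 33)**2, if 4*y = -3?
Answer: 790321/256 ≈ 3087.2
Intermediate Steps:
y = -3/4 (y = (1/4)*(-3) = -3/4 ≈ -0.75000)
E = 361/16 (E = (-4 - 3/4)**2 = (-19/4)**2 = 361/16 ≈ 22.563)
((1*1)*E + 33)**2 = ((1*1)*(361/16) + 33)**2 = (1*(361/16) + 33)**2 = (361/16 + 33)**2 = (889/16)**2 = 790321/256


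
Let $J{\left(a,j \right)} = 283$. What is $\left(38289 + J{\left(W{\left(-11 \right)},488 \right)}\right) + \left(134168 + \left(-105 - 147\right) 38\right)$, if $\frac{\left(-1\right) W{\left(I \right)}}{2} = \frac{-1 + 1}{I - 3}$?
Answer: $163164$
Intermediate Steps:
$W{\left(I \right)} = 0$ ($W{\left(I \right)} = - 2 \frac{-1 + 1}{I - 3} = - 2 \frac{1}{-3 + I} 0 = \left(-2\right) 0 = 0$)
$\left(38289 + J{\left(W{\left(-11 \right)},488 \right)}\right) + \left(134168 + \left(-105 - 147\right) 38\right) = \left(38289 + 283\right) + \left(134168 + \left(-105 - 147\right) 38\right) = 38572 + \left(134168 - 9576\right) = 38572 + 124592 = 163164$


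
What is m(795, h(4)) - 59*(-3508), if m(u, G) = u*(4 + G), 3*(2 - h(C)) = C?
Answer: 210682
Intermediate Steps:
h(C) = 2 - C/3
m(795, h(4)) - 59*(-3508) = 795*(4 + (2 - ⅓*4)) - 59*(-3508) = 795*(4 + (2 - 4/3)) - 1*(-206972) = 795*(4 + ⅔) + 206972 = 795*(14/3) + 206972 = 3710 + 206972 = 210682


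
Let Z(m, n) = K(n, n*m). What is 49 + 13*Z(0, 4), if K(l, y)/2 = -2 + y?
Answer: -3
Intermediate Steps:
K(l, y) = -4 + 2*y (K(l, y) = 2*(-2 + y) = -4 + 2*y)
Z(m, n) = -4 + 2*m*n (Z(m, n) = -4 + 2*(n*m) = -4 + 2*(m*n) = -4 + 2*m*n)
49 + 13*Z(0, 4) = 49 + 13*(-4 + 2*0*4) = 49 + 13*(-4 + 0) = 49 + 13*(-4) = 49 - 52 = -3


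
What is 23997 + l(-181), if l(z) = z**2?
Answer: 56758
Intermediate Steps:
23997 + l(-181) = 23997 + (-181)**2 = 23997 + 32761 = 56758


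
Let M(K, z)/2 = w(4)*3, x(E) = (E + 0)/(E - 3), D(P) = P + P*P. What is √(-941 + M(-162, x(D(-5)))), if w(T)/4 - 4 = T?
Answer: I*√749 ≈ 27.368*I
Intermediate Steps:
w(T) = 16 + 4*T
D(P) = P + P²
x(E) = E/(-3 + E)
M(K, z) = 192 (M(K, z) = 2*((16 + 4*4)*3) = 2*((16 + 16)*3) = 2*(32*3) = 2*96 = 192)
√(-941 + M(-162, x(D(-5)))) = √(-941 + 192) = √(-749) = I*√749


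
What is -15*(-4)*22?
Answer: 1320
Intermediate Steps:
-15*(-4)*22 = 60*22 = 1320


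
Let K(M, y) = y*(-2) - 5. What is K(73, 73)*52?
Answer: -7852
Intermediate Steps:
K(M, y) = -5 - 2*y (K(M, y) = -2*y - 5 = -5 - 2*y)
K(73, 73)*52 = (-5 - 2*73)*52 = (-5 - 146)*52 = -151*52 = -7852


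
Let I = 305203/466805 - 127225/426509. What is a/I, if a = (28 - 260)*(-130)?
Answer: 103530197547400/1220388969 ≈ 84834.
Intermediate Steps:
a = 30160 (a = -232*(-130) = 30160)
I = 70782560202/199096533745 (I = 305203*(1/466805) - 127225*1/426509 = 305203/466805 - 127225/426509 = 70782560202/199096533745 ≈ 0.35552)
a/I = 30160/(70782560202/199096533745) = 30160*(199096533745/70782560202) = 103530197547400/1220388969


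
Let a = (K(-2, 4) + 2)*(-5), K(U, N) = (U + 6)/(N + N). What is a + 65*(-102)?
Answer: -13285/2 ≈ -6642.5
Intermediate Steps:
K(U, N) = (6 + U)/(2*N) (K(U, N) = (6 + U)/((2*N)) = (6 + U)*(1/(2*N)) = (6 + U)/(2*N))
a = -25/2 (a = ((½)*(6 - 2)/4 + 2)*(-5) = ((½)*(¼)*4 + 2)*(-5) = (½ + 2)*(-5) = (5/2)*(-5) = -25/2 ≈ -12.500)
a + 65*(-102) = -25/2 + 65*(-102) = -25/2 - 6630 = -13285/2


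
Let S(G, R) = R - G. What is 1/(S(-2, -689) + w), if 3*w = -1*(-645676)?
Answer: 3/643615 ≈ 4.6612e-6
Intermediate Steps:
w = 645676/3 (w = (-1*(-645676))/3 = (⅓)*645676 = 645676/3 ≈ 2.1523e+5)
1/(S(-2, -689) + w) = 1/((-689 - 1*(-2)) + 645676/3) = 1/((-689 + 2) + 645676/3) = 1/(-687 + 645676/3) = 1/(643615/3) = 3/643615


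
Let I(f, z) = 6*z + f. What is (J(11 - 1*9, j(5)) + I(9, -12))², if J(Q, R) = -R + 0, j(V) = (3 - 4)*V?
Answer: 3364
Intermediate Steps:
j(V) = -V
J(Q, R) = -R
I(f, z) = f + 6*z
(J(11 - 1*9, j(5)) + I(9, -12))² = (-(-1)*5 + (9 + 6*(-12)))² = (-1*(-5) + (9 - 72))² = (5 - 63)² = (-58)² = 3364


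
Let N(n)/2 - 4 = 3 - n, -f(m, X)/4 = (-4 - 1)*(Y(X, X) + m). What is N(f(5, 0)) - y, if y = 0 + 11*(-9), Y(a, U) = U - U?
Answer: -87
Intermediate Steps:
Y(a, U) = 0
f(m, X) = 20*m (f(m, X) = -4*(-4 - 1)*(0 + m) = -(-20)*m = 20*m)
N(n) = 14 - 2*n (N(n) = 8 + 2*(3 - n) = 8 + (6 - 2*n) = 14 - 2*n)
y = -99 (y = 0 - 99 = -99)
N(f(5, 0)) - y = (14 - 40*5) - 1*(-99) = (14 - 2*100) + 99 = (14 - 200) + 99 = -186 + 99 = -87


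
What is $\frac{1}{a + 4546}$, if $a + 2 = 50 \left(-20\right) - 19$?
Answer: $\frac{1}{3525} \approx 0.00028369$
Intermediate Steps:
$a = -1021$ ($a = -2 + \left(50 \left(-20\right) - 19\right) = -2 - 1019 = -1021$)
$\frac{1}{a + 4546} = \frac{1}{-1021 + 4546} = \frac{1}{3525}$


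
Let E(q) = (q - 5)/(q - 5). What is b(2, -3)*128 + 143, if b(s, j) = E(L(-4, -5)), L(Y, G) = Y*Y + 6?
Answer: 271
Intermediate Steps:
L(Y, G) = 6 + Y² (L(Y, G) = Y² + 6 = 6 + Y²)
E(q) = 1 (E(q) = (-5 + q)/(-5 + q) = 1)
b(s, j) = 1
b(2, -3)*128 + 143 = 1*128 + 143 = 128 + 143 = 271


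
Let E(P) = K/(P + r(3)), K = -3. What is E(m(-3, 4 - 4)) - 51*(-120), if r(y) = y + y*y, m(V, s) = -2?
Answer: 61197/10 ≈ 6119.7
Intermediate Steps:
r(y) = y + y²
E(P) = -3/(12 + P) (E(P) = -3/(P + 3*(1 + 3)) = -3/(P + 3*4) = -3/(P + 12) = -3/(12 + P))
E(m(-3, 4 - 4)) - 51*(-120) = -3/(12 - 2) - 51*(-120) = -3/10 + 6120 = 61197/10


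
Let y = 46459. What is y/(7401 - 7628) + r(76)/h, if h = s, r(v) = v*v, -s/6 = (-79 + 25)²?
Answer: -101769727/496449 ≈ -205.00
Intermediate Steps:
s = -17496 (s = -6*(-79 + 25)² = -6*(-54)² = -6*2916 = -17496)
r(v) = v²
h = -17496
y/(7401 - 7628) + r(76)/h = 46459/(7401 - 7628) + 76²/(-17496) = 46459/(-227) + 5776*(-1/17496) = 46459*(-1/227) - 722/2187 = -46459/227 - 722/2187 = -101769727/496449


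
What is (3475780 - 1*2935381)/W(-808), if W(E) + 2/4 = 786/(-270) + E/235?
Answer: -2285887770/28973 ≈ -78897.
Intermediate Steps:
W(E) = -307/90 + E/235 (W(E) = -½ + (786/(-270) + E/235) = -½ + (786*(-1/270) + E*(1/235)) = -½ + (-131/45 + E/235) = -307/90 + E/235)
(3475780 - 1*2935381)/W(-808) = (3475780 - 1*2935381)/(-307/90 + (1/235)*(-808)) = (3475780 - 2935381)/(-307/90 - 808/235) = 540399/(-28973/4230) = 540399*(-4230/28973) = -2285887770/28973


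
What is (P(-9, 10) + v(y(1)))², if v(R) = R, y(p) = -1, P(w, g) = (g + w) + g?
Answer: 100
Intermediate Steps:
P(w, g) = w + 2*g
(P(-9, 10) + v(y(1)))² = ((-9 + 2*10) - 1)² = ((-9 + 20) - 1)² = (11 - 1)² = 10² = 100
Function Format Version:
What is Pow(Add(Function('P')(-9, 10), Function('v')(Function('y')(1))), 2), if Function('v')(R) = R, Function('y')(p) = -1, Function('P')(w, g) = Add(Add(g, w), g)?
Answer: 100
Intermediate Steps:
Function('P')(w, g) = Add(w, Mul(2, g))
Pow(Add(Function('P')(-9, 10), Function('v')(Function('y')(1))), 2) = Pow(Add(Add(-9, Mul(2, 10)), -1), 2) = Pow(Add(Add(-9, 20), -1), 2) = Pow(Add(11, -1), 2) = Pow(10, 2) = 100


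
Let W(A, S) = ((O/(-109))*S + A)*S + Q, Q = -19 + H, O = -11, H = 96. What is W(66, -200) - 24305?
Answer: -3639652/109 ≈ -33391.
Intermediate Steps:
Q = 77 (Q = -19 + 96 = 77)
W(A, S) = 77 + S*(A + 11*S/109) (W(A, S) = ((-11/(-109))*S + A)*S + 77 = ((-11*(-1/109))*S + A)*S + 77 = (11*S/109 + A)*S + 77 = (A + 11*S/109)*S + 77 = S*(A + 11*S/109) + 77 = 77 + S*(A + 11*S/109))
W(66, -200) - 24305 = (77 + (11/109)*(-200)² + 66*(-200)) - 24305 = (77 + (11/109)*40000 - 13200) - 24305 = (77 + 440000/109 - 13200) - 24305 = -990407/109 - 24305 = -3639652/109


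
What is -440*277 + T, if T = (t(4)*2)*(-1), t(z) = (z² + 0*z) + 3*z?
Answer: -121936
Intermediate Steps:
t(z) = z² + 3*z (t(z) = (z² + 0) + 3*z = z² + 3*z)
T = -56 (T = ((4*(3 + 4))*2)*(-1) = ((4*7)*2)*(-1) = (28*2)*(-1) = 56*(-1) = -56)
-440*277 + T = -440*277 - 56 = -121880 - 56 = -121936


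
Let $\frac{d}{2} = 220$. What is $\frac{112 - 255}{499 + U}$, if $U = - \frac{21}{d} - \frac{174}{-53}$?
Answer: $- \frac{3334760}{11712127} \approx -0.28473$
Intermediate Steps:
$d = 440$ ($d = 2 \cdot 220 = 440$)
$U = \frac{75447}{23320}$ ($U = - \frac{21}{440} - \frac{174}{-53} = \left(-21\right) \frac{1}{440} - - \frac{174}{53} = - \frac{21}{440} + \frac{174}{53} = \frac{75447}{23320} \approx 3.2353$)
$\frac{112 - 255}{499 + U} = \frac{112 - 255}{499 + \frac{75447}{23320}} = - \frac{143}{\frac{11712127}{23320}} = \left(-143\right) \frac{23320}{11712127} = - \frac{3334760}{11712127}$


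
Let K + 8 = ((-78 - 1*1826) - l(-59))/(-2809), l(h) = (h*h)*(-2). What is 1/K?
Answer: -2809/27530 ≈ -0.10203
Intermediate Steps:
l(h) = -2*h² (l(h) = h²*(-2) = -2*h²)
K = -27530/2809 (K = -8 + ((-78 - 1*1826) - (-2)*(-59)²)/(-2809) = -8 + ((-78 - 1826) - (-2)*3481)*(-1/2809) = -8 + (-1904 - 1*(-6962))*(-1/2809) = -8 + (-1904 + 6962)*(-1/2809) = -8 + 5058*(-1/2809) = -8 - 5058/2809 = -27530/2809 ≈ -9.8006)
1/K = 1/(-27530/2809) = -2809/27530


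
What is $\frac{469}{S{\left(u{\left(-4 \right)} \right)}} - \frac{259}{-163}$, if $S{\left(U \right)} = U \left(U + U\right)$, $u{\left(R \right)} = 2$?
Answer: $\frac{78519}{1304} \approx 60.214$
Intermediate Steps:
$S{\left(U \right)} = 2 U^{2}$ ($S{\left(U \right)} = U 2 U = 2 U^{2}$)
$\frac{469}{S{\left(u{\left(-4 \right)} \right)}} - \frac{259}{-163} = \frac{469}{2 \cdot 2^{2}} - \frac{259}{-163} = \frac{469}{2 \cdot 4} - - \frac{259}{163} = \frac{469}{8} + \frac{259}{163} = \frac{78519}{1304}$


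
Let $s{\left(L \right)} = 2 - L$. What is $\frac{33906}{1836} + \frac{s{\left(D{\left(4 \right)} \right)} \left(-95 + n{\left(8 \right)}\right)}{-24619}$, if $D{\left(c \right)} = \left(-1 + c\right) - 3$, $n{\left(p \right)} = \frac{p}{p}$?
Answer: $\frac{139179497}{7533414} \approx 18.475$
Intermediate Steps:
$n{\left(p \right)} = 1$
$D{\left(c \right)} = -4 + c$
$\frac{33906}{1836} + \frac{s{\left(D{\left(4 \right)} \right)} \left(-95 + n{\left(8 \right)}\right)}{-24619} = \frac{33906}{1836} + \frac{\left(2 - \left(-4 + 4\right)\right) \left(-95 + 1\right)}{-24619} = 33906 \cdot \frac{1}{1836} + \left(2 - 0\right) \left(-94\right) \left(- \frac{1}{24619}\right) = \frac{5651}{306} + \left(2 + 0\right) \left(-94\right) \left(- \frac{1}{24619}\right) = \frac{5651}{306} + 2 \left(-94\right) \left(- \frac{1}{24619}\right) = \frac{5651}{306} - - \frac{188}{24619} = \frac{5651}{306} + \frac{188}{24619} = \frac{139179497}{7533414}$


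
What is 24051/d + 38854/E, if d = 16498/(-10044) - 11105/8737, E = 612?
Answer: -320435443749263/39119291838 ≈ -8191.2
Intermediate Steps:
d = -127840823/43877214 (d = 16498*(-1/10044) - 11105*1/8737 = -8249/5022 - 11105/8737 = -127840823/43877214 ≈ -2.9136)
24051/d + 38854/E = 24051/(-127840823/43877214) + 38854/612 = 24051*(-43877214/127840823) + 38854*(1/612) = -1055290873914/127840823 + 19427/306 = -320435443749263/39119291838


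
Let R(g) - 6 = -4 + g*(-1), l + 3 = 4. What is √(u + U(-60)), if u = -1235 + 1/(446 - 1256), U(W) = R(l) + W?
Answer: I*√10481410/90 ≈ 35.972*I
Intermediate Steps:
l = 1 (l = -3 + 4 = 1)
R(g) = 2 - g (R(g) = 6 + (-4 + g*(-1)) = 6 + (-4 - g) = 2 - g)
U(W) = 1 + W (U(W) = (2 - 1*1) + W = (2 - 1) + W = 1 + W)
u = -1000351/810 (u = -1235 + 1/(-810) = -1235 - 1/810 = -1000351/810 ≈ -1235.0)
√(u + U(-60)) = √(-1000351/810 + (1 - 60)) = √(-1000351/810 - 59) = √(-1048141/810) = I*√10481410/90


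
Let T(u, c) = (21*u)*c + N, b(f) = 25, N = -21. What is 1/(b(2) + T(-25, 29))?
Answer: -1/15221 ≈ -6.5699e-5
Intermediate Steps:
T(u, c) = -21 + 21*c*u (T(u, c) = (21*u)*c - 21 = 21*c*u - 21 = -21 + 21*c*u)
1/(b(2) + T(-25, 29)) = 1/(25 + (-21 + 21*29*(-25))) = 1/(25 + (-21 - 15225)) = 1/(25 - 15246) = 1/(-15221) = -1/15221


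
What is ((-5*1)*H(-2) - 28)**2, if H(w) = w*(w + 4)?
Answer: 64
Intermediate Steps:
H(w) = w*(4 + w)
((-5*1)*H(-2) - 28)**2 = ((-5*1)*(-2*(4 - 2)) - 28)**2 = (-(-10)*2 - 28)**2 = (-5*(-4) - 28)**2 = (20 - 28)**2 = (-8)**2 = 64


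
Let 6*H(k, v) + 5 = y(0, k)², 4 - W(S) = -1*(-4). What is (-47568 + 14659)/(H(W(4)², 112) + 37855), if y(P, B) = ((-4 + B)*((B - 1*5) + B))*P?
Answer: -197454/227125 ≈ -0.86936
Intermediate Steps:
W(S) = 0 (W(S) = 4 - (-1)*(-4) = 4 - 1*4 = 4 - 4 = 0)
y(P, B) = P*(-5 + 2*B)*(-4 + B) (y(P, B) = ((-4 + B)*((B - 5) + B))*P = ((-4 + B)*((-5 + B) + B))*P = ((-4 + B)*(-5 + 2*B))*P = ((-5 + 2*B)*(-4 + B))*P = P*(-5 + 2*B)*(-4 + B))
H(k, v) = -⅚ (H(k, v) = -⅚ + (0*(20 - 13*k + 2*k²))²/6 = -⅚ + (⅙)*0² = -⅚ + (⅙)*0 = -⅚ + 0 = -⅚)
(-47568 + 14659)/(H(W(4)², 112) + 37855) = (-47568 + 14659)/(-⅚ + 37855) = -32909/227125/6 = -32909*6/227125 = -197454/227125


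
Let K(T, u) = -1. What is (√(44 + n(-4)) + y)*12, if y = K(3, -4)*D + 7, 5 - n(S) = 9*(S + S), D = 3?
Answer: 180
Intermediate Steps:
n(S) = 5 - 18*S (n(S) = 5 - 9*(S + S) = 5 - 9*2*S = 5 - 18*S)
y = 4 (y = -1*3 + 7 = -3 + 7 = 4)
(√(44 + n(-4)) + y)*12 = (√(44 + (5 - 18*(-4))) + 4)*12 = (√(44 + (5 + 72)) + 4)*12 = (√(44 + 77) + 4)*12 = (√121 + 4)*12 = (11 + 4)*12 = 15*12 = 180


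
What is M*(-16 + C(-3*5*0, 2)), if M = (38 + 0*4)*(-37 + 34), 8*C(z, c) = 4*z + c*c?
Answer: 1767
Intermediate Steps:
C(z, c) = z/2 + c²/8 (C(z, c) = (4*z + c*c)/8 = (4*z + c²)/8 = (c² + 4*z)/8 = z/2 + c²/8)
M = -114 (M = (38 + 0)*(-3) = 38*(-3) = -114)
M*(-16 + C(-3*5*0, 2)) = -114*(-16 + ((-3*5*0)/2 + (⅛)*2²)) = -114*(-16 + ((-15*0)/2 + (⅛)*4)) = -114*(-16 + ((½)*0 + ½)) = -114*(-16 + (0 + ½)) = -114*(-16 + ½) = -114*(-31/2) = 1767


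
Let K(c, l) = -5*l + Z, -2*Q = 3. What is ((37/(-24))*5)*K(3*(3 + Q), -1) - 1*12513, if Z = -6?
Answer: -300127/24 ≈ -12505.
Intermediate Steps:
Q = -3/2 (Q = -½*3 = -3/2 ≈ -1.5000)
K(c, l) = -6 - 5*l (K(c, l) = -5*l - 6 = -6 - 5*l)
((37/(-24))*5)*K(3*(3 + Q), -1) - 1*12513 = ((37/(-24))*5)*(-6 - 5*(-1)) - 1*12513 = ((37*(-1/24))*5)*(-6 + 5) - 12513 = -37/24*5*(-1) - 12513 = -185/24*(-1) - 12513 = 185/24 - 12513 = -300127/24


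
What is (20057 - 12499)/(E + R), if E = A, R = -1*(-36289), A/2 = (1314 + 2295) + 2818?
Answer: 7558/49143 ≈ 0.15380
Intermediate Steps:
A = 12854 (A = 2*((1314 + 2295) + 2818) = 2*(3609 + 2818) = 2*6427 = 12854)
R = 36289
E = 12854
(20057 - 12499)/(E + R) = (20057 - 12499)/(12854 + 36289) = 7558/49143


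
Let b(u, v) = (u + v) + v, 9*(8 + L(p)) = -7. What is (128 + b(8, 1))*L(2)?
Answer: -3634/3 ≈ -1211.3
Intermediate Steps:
L(p) = -79/9 (L(p) = -8 + (⅑)*(-7) = -8 - 7/9 = -79/9)
b(u, v) = u + 2*v
(128 + b(8, 1))*L(2) = (128 + (8 + 2*1))*(-79/9) = (128 + (8 + 2))*(-79/9) = (128 + 10)*(-79/9) = 138*(-79/9) = -3634/3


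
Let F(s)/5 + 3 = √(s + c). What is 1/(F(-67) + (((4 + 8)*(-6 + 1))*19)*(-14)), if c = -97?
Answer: 3189/50849425 - 2*I*√41/50849425 ≈ 6.2715e-5 - 2.5185e-7*I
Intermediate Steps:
F(s) = -15 + 5*√(-97 + s) (F(s) = -15 + 5*√(s - 97) = -15 + 5*√(-97 + s))
1/(F(-67) + (((4 + 8)*(-6 + 1))*19)*(-14)) = 1/((-15 + 5*√(-97 - 67)) + (((4 + 8)*(-6 + 1))*19)*(-14)) = 1/((-15 + 5*√(-164)) + ((12*(-5))*19)*(-14)) = 1/((-15 + 5*(2*I*√41)) - 60*19*(-14)) = 1/((-15 + 10*I*√41) - 1140*(-14)) = 1/((-15 + 10*I*√41) + 15960) = 1/(15945 + 10*I*√41)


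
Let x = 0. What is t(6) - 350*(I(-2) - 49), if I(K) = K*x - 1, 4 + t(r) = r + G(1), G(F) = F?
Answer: 17503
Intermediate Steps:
t(r) = -3 + r (t(r) = -4 + (r + 1) = -4 + (1 + r) = -3 + r)
I(K) = -1 (I(K) = K*0 - 1 = 0 - 1 = -1)
t(6) - 350*(I(-2) - 49) = (-3 + 6) - 350*(-1 - 49) = 3 - 350*(-50) = 3 + 17500 = 17503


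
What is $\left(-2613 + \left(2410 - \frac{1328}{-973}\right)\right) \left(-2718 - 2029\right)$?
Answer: $\frac{931318677}{973} \approx 9.5716 \cdot 10^{5}$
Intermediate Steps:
$\left(-2613 + \left(2410 - \frac{1328}{-973}\right)\right) \left(-2718 - 2029\right) = \left(-2613 + \left(2410 - 1328 \left(- \frac{1}{973}\right)\right)\right) \left(-4747\right) = \left(-2613 + \left(2410 - - \frac{1328}{973}\right)\right) \left(-4747\right) = \left(-2613 + \left(2410 + \frac{1328}{973}\right)\right) \left(-4747\right) = \left(-2613 + \frac{2346258}{973}\right) \left(-4747\right) = \left(- \frac{196191}{973}\right) \left(-4747\right) = \frac{931318677}{973}$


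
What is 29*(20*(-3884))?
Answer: -2252720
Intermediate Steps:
29*(20*(-3884)) = 29*(-77680) = -2252720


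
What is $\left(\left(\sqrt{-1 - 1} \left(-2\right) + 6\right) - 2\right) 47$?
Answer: $188 - 94 i \sqrt{2} \approx 188.0 - 132.94 i$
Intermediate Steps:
$\left(\left(\sqrt{-1 - 1} \left(-2\right) + 6\right) - 2\right) 47 = \left(\left(\sqrt{-2} \left(-2\right) + 6\right) - 2\right) 47 = \left(\left(i \sqrt{2} \left(-2\right) + 6\right) - 2\right) 47 = \left(\left(- 2 i \sqrt{2} + 6\right) - 2\right) 47 = \left(\left(6 - 2 i \sqrt{2}\right) - 2\right) 47 = \left(4 - 2 i \sqrt{2}\right) 47 = 188 - 94 i \sqrt{2}$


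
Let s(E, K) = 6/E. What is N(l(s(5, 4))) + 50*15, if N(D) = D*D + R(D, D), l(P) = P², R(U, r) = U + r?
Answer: 471846/625 ≈ 754.95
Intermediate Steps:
N(D) = D² + 2*D (N(D) = D*D + (D + D) = D² + 2*D)
N(l(s(5, 4))) + 50*15 = (6/5)²*(2 + (6/5)²) + 50*15 = (6*(⅕))²*(2 + (6*(⅕))²) + 750 = (6/5)²*(2 + (6/5)²) + 750 = 36*(2 + 36/25)/25 + 750 = (36/25)*(86/25) + 750 = 3096/625 + 750 = 471846/625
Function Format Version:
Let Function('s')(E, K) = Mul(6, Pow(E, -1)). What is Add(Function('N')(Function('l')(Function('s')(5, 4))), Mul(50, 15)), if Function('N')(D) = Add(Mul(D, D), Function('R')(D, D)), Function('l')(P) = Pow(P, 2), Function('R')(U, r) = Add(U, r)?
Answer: Rational(471846, 625) ≈ 754.95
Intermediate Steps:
Function('N')(D) = Add(Pow(D, 2), Mul(2, D)) (Function('N')(D) = Add(Mul(D, D), Add(D, D)) = Add(Pow(D, 2), Mul(2, D)))
Add(Function('N')(Function('l')(Function('s')(5, 4))), Mul(50, 15)) = Add(Mul(Pow(Mul(6, Pow(5, -1)), 2), Add(2, Pow(Mul(6, Pow(5, -1)), 2))), Mul(50, 15)) = Add(Mul(Pow(Mul(6, Rational(1, 5)), 2), Add(2, Pow(Mul(6, Rational(1, 5)), 2))), 750) = Add(Mul(Pow(Rational(6, 5), 2), Add(2, Pow(Rational(6, 5), 2))), 750) = Add(Mul(Rational(36, 25), Add(2, Rational(36, 25))), 750) = Add(Mul(Rational(36, 25), Rational(86, 25)), 750) = Add(Rational(3096, 625), 750) = Rational(471846, 625)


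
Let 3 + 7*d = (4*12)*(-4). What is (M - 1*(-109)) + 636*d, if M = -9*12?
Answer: -124013/7 ≈ -17716.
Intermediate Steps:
d = -195/7 (d = -3/7 + ((4*12)*(-4))/7 = -3/7 + (48*(-4))/7 = -3/7 + (⅐)*(-192) = -3/7 - 192/7 = -195/7 ≈ -27.857)
M = -108
(M - 1*(-109)) + 636*d = (-108 - 1*(-109)) + 636*(-195/7) = (-108 + 109) - 124020/7 = 1 - 124020/7 = -124013/7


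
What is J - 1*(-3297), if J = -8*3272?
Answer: -22879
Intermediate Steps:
J = -26176
J - 1*(-3297) = -26176 - 1*(-3297) = -26176 + 3297 = -22879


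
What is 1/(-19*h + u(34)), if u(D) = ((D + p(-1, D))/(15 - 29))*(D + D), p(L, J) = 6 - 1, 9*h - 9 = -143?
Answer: 63/5888 ≈ 0.010700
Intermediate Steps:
h = -134/9 (h = 1 + (⅑)*(-143) = 1 - 143/9 = -134/9 ≈ -14.889)
p(L, J) = 5
u(D) = 2*D*(-5/14 - D/14) (u(D) = ((D + 5)/(15 - 29))*(D + D) = ((5 + D)/(-14))*(2*D) = ((5 + D)*(-1/14))*(2*D) = (-5/14 - D/14)*(2*D) = 2*D*(-5/14 - D/14))
1/(-19*h + u(34)) = 1/(-19*(-134/9) - ⅐*34*(5 + 34)) = 1/(2546/9 - ⅐*34*39) = 1/(2546/9 - 1326/7) = 1/(5888/63) = 63/5888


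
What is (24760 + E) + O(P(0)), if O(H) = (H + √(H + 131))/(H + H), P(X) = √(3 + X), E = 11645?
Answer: 72811/2 + √(393 + 3*√3)/6 ≈ 36409.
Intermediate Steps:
O(H) = (H + √(131 + H))/(2*H) (O(H) = (H + √(131 + H))/((2*H)) = (H + √(131 + H))*(1/(2*H)) = (H + √(131 + H))/(2*H))
(24760 + E) + O(P(0)) = (24760 + 11645) + (√(3 + 0) + √(131 + √(3 + 0)))/(2*(√(3 + 0))) = 36405 + (√3 + √(131 + √3))/(2*(√3)) = 36405 + (√3/3)*(√3 + √(131 + √3))/2 = 36405 + √3*(√3 + √(131 + √3))/6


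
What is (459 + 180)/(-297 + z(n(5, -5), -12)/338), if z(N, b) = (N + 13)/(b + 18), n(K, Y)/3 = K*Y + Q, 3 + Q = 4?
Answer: -1295892/602375 ≈ -2.1513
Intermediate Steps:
Q = 1 (Q = -3 + 4 = 1)
n(K, Y) = 3 + 3*K*Y (n(K, Y) = 3*(K*Y + 1) = 3*(1 + K*Y) = 3 + 3*K*Y)
z(N, b) = (13 + N)/(18 + b)
(459 + 180)/(-297 + z(n(5, -5), -12)/338) = (459 + 180)/(-297 + ((13 + (3 + 3*5*(-5)))/(18 - 12))/338) = 639/(-297 + ((13 + (3 - 75))/6)*(1/338)) = 639/(-297 + ((13 - 72)/6)*(1/338)) = 639/(-297 + ((1/6)*(-59))*(1/338)) = 639/(-297 - 59/6*1/338) = 639/(-297 - 59/2028) = 639/(-602375/2028) = 639*(-2028/602375) = -1295892/602375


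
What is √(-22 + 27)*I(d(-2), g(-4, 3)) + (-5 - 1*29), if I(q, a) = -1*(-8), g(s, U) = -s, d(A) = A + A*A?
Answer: -34 + 8*√5 ≈ -16.111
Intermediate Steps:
d(A) = A + A²
I(q, a) = 8
√(-22 + 27)*I(d(-2), g(-4, 3)) + (-5 - 1*29) = √(-22 + 27)*8 + (-5 - 1*29) = √5*8 + (-5 - 29) = 8*√5 - 34 = -34 + 8*√5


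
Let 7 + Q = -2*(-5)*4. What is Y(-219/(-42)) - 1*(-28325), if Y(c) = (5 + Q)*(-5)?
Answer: 28135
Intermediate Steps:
Q = 33 (Q = -7 - 2*(-5)*4 = -7 + 10*4 = -7 + 40 = 33)
Y(c) = -190 (Y(c) = (5 + 33)*(-5) = 38*(-5) = -190)
Y(-219/(-42)) - 1*(-28325) = -190 - 1*(-28325) = -190 + 28325 = 28135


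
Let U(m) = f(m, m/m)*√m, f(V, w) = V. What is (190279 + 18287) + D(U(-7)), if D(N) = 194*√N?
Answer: 208566 + 194*7^(¾)*√(-I) ≈ 2.0916e+5 - 590.35*I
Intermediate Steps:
U(m) = m^(3/2) (U(m) = m*√m = m^(3/2))
(190279 + 18287) + D(U(-7)) = (190279 + 18287) + 194*√((-7)^(3/2)) = 208566 + 194*√(-7*I*√7) = 208566 + 194*(7^(¾)*√(-I)) = 208566 + 194*7^(¾)*√(-I)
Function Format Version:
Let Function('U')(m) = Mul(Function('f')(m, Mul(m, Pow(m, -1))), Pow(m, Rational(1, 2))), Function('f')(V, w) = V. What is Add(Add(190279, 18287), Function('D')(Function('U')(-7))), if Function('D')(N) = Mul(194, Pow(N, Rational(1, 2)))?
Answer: Add(208566, Mul(194, Pow(7, Rational(3, 4)), Pow(Mul(-1, I), Rational(1, 2)))) ≈ Add(2.0916e+5, Mul(-590.35, I))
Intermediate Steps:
Function('U')(m) = Pow(m, Rational(3, 2)) (Function('U')(m) = Mul(m, Pow(m, Rational(1, 2))) = Pow(m, Rational(3, 2)))
Add(Add(190279, 18287), Function('D')(Function('U')(-7))) = Add(Add(190279, 18287), Mul(194, Pow(Pow(-7, Rational(3, 2)), Rational(1, 2)))) = Add(208566, Mul(194, Pow(Mul(-7, I, Pow(7, Rational(1, 2))), Rational(1, 2)))) = Add(208566, Mul(194, Mul(Pow(7, Rational(3, 4)), Pow(Mul(-1, I), Rational(1, 2))))) = Add(208566, Mul(194, Pow(7, Rational(3, 4)), Pow(Mul(-1, I), Rational(1, 2))))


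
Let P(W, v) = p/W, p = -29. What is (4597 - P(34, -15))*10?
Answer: 781635/17 ≈ 45979.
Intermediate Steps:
P(W, v) = -29/W
(4597 - P(34, -15))*10 = (4597 - (-29)/34)*10 = (4597 - 1*(-29/34))*10 = (4597 + 29/34)*10 = (156327/34)*10 = 781635/17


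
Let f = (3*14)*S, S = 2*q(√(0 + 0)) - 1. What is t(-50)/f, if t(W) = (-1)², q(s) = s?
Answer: -1/42 ≈ -0.023810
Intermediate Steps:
S = -1 (S = 2*√(0 + 0) - 1 = 2*√0 - 1 = 2*0 - 1 = 0 - 1 = -1)
t(W) = 1
f = -42 (f = (3*14)*(-1) = 42*(-1) = -42)
t(-50)/f = 1/(-42) = 1*(-1/42) = -1/42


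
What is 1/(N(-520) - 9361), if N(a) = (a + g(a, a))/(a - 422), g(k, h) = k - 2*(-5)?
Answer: -471/4408516 ≈ -0.00010684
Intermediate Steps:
g(k, h) = 10 + k (g(k, h) = k + 10 = 10 + k)
N(a) = (10 + 2*a)/(-422 + a) (N(a) = (a + (10 + a))/(a - 422) = (10 + 2*a)/(-422 + a))
1/(N(-520) - 9361) = 1/(2*(5 - 520)/(-422 - 520) - 9361) = 1/(2*(-515)/(-942) - 9361) = 1/(2*(-1/942)*(-515) - 9361) = 1/(515/471 - 9361) = 1/(-4408516/471) = -471/4408516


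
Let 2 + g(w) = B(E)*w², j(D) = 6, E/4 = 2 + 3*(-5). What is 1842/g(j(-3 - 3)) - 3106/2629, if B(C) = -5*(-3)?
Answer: 1585795/707201 ≈ 2.2424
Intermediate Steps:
E = -52 (E = 4*(2 + 3*(-5)) = 4*(2 - 15) = 4*(-13) = -52)
B(C) = 15
g(w) = -2 + 15*w²
1842/g(j(-3 - 3)) - 3106/2629 = 1842/(-2 + 15*6²) - 3106/2629 = 1842/(-2 + 15*36) - 3106*1/2629 = 1842/(-2 + 540) - 3106/2629 = 1842/538 - 3106/2629 = 1842*(1/538) - 3106/2629 = 921/269 - 3106/2629 = 1585795/707201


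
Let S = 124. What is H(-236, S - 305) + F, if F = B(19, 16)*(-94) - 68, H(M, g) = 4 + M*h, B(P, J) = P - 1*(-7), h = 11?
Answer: -5104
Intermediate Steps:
B(P, J) = 7 + P (B(P, J) = P + 7 = 7 + P)
H(M, g) = 4 + 11*M (H(M, g) = 4 + M*11 = 4 + 11*M)
F = -2512 (F = (7 + 19)*(-94) - 68 = 26*(-94) - 68 = -2444 - 68 = -2512)
H(-236, S - 305) + F = (4 + 11*(-236)) - 2512 = (4 - 2596) - 2512 = -2592 - 2512 = -5104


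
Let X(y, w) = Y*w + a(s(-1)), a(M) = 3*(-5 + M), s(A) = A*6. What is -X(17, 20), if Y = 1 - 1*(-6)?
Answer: -107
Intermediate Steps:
s(A) = 6*A
a(M) = -15 + 3*M
Y = 7 (Y = 1 + 6 = 7)
X(y, w) = -33 + 7*w (X(y, w) = 7*w + (-15 + 3*(6*(-1))) = 7*w + (-15 + 3*(-6)) = 7*w + (-15 - 18) = 7*w - 33 = -33 + 7*w)
-X(17, 20) = -(-33 + 7*20) = -(-33 + 140) = -1*107 = -107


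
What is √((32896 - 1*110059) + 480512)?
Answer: √403349 ≈ 635.10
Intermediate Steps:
√((32896 - 1*110059) + 480512) = √((32896 - 110059) + 480512) = √(-77163 + 480512) = √403349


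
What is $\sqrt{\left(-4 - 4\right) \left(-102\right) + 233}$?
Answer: $\sqrt{1049} \approx 32.388$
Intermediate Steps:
$\sqrt{\left(-4 - 4\right) \left(-102\right) + 233} = \sqrt{\left(-8\right) \left(-102\right) + 233} = \sqrt{816 + 233} = \sqrt{1049}$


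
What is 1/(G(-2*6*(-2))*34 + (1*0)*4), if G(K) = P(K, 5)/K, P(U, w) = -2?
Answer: -6/17 ≈ -0.35294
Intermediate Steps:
G(K) = -2/K
1/(G(-2*6*(-2))*34 + (1*0)*4) = 1/(-2/(-2*6*(-2))*34 + (1*0)*4) = 1/(-2/((-12*(-2)))*34 + 0*4) = 1/(-2/24*34 + 0) = 1/(-2*1/24*34 + 0) = 1/(-1/12*34 + 0) = 1/(-17/6 + 0) = 1/(-17/6) = -6/17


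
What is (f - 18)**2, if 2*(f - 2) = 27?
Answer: 25/4 ≈ 6.2500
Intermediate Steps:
f = 31/2 (f = 2 + (1/2)*27 = 2 + 27/2 = 31/2 ≈ 15.500)
(f - 18)**2 = (31/2 - 18)**2 = (-5/2)**2 = 25/4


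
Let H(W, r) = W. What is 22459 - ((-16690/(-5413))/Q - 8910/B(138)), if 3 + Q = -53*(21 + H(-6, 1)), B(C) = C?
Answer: 1118860568989/49675101 ≈ 22524.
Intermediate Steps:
Q = -798 (Q = -3 - 53*(21 - 6) = -3 - 53*15 = -3 - 795 = -798)
22459 - ((-16690/(-5413))/Q - 8910/B(138)) = 22459 - (-16690/(-5413)/(-798) - 8910/138) = 22459 - (-16690*(-1/5413)*(-1/798) - 8910*1/138) = 22459 - ((16690/5413)*(-1/798) - 1485/23) = 22459 - (-8345/2159787 - 1485/23) = 22459 - 1*(-3207475630/49675101) = 22459 + 3207475630/49675101 = 1118860568989/49675101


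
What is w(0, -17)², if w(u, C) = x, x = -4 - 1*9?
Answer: 169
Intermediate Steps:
x = -13 (x = -4 - 9 = -13)
w(u, C) = -13
w(0, -17)² = (-13)² = 169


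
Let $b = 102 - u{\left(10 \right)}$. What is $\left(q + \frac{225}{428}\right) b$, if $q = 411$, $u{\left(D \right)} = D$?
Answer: $\frac{4051059}{107} \approx 37860.0$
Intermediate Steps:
$b = 92$ ($b = 102 - 10 = 92$)
$\left(q + \frac{225}{428}\right) b = \left(411 + \frac{225}{428}\right) 92 = \frac{176133}{428} \cdot 92 = \frac{4051059}{107}$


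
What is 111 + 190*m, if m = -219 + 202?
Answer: -3119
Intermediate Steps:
m = -17
111 + 190*m = 111 + 190*(-17) = 111 - 3230 = -3119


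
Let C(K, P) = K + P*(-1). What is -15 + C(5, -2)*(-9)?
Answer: -78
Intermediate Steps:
C(K, P) = K - P
-15 + C(5, -2)*(-9) = -15 + (5 - 1*(-2))*(-9) = -15 + (5 + 2)*(-9) = -15 + 7*(-9) = -15 - 63 = -78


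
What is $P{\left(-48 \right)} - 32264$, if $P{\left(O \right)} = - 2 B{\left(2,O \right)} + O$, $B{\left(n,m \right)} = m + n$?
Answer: $-32220$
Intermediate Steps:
$P{\left(O \right)} = -4 - O$ ($P{\left(O \right)} = - 2 \left(O + 2\right) + O = - 2 \left(2 + O\right) + O = \left(-4 - 2 O\right) + O = -4 - O$)
$P{\left(-48 \right)} - 32264 = \left(-4 - -48\right) - 32264 = \left(-4 + 48\right) - 32264 = 44 - 32264 = -32220$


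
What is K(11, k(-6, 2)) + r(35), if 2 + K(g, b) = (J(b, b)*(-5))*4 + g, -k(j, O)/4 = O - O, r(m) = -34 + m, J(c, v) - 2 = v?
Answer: -30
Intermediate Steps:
J(c, v) = 2 + v
k(j, O) = 0 (k(j, O) = -4*(O - O) = -4*0 = 0)
K(g, b) = -42 + g - 20*b (K(g, b) = -2 + (((2 + b)*(-5))*4 + g) = -2 + ((-10 - 5*b)*4 + g) = -2 + ((-40 - 20*b) + g) = -2 + (-40 + g - 20*b) = -42 + g - 20*b)
K(11, k(-6, 2)) + r(35) = (-42 + 11 - 20*0) + (-34 + 35) = (-42 + 11 + 0) + 1 = -31 + 1 = -30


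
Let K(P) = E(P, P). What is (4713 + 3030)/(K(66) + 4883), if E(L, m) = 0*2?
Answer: 7743/4883 ≈ 1.5857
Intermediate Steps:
E(L, m) = 0
K(P) = 0
(4713 + 3030)/(K(66) + 4883) = (4713 + 3030)/(0 + 4883) = 7743/4883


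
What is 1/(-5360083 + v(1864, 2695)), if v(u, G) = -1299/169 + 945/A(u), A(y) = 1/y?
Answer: -169/608165206 ≈ -2.7789e-7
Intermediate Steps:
v(u, G) = -1299/169 + 945*u (v(u, G) = -1299/169 + 945/(1/u) = -1299*1/169 + 945*u = -1299/169 + 945*u)
1/(-5360083 + v(1864, 2695)) = 1/(-5360083 + (-1299/169 + 945*1864)) = 1/(-5360083 + (-1299/169 + 1761480)) = 1/(-5360083 + 297688821/169) = 1/(-608165206/169) = -169/608165206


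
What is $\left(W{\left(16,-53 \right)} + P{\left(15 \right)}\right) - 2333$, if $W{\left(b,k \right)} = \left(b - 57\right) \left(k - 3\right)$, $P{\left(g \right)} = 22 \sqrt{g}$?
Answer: $-37 + 22 \sqrt{15} \approx 48.206$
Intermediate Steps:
$W{\left(b,k \right)} = \left(-57 + b\right) \left(-3 + k\right)$
$\left(W{\left(16,-53 \right)} + P{\left(15 \right)}\right) - 2333 = \left(\left(171 - -3021 - 48 + 16 \left(-53\right)\right) + 22 \sqrt{15}\right) - 2333 = \left(\left(171 + 3021 - 48 - 848\right) + 22 \sqrt{15}\right) - 2333 = \left(2296 + 22 \sqrt{15}\right) - 2333 = -37 + 22 \sqrt{15}$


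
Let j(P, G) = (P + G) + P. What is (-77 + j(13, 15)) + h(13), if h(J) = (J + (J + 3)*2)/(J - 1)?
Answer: -129/4 ≈ -32.250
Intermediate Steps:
j(P, G) = G + 2*P (j(P, G) = (G + P) + P = G + 2*P)
h(J) = (6 + 3*J)/(-1 + J) (h(J) = (J + (3 + J)*2)/(-1 + J) = (J + (6 + 2*J))/(-1 + J) = (6 + 3*J)/(-1 + J))
(-77 + j(13, 15)) + h(13) = (-77 + (15 + 2*13)) + 3*(2 + 13)/(-1 + 13) = (-77 + (15 + 26)) + 3*15/12 = (-77 + 41) + 3*(1/12)*15 = -36 + 15/4 = -129/4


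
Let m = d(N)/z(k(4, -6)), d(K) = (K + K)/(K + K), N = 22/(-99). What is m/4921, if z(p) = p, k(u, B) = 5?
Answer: 1/24605 ≈ 4.0642e-5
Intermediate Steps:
N = -2/9 (N = 22*(-1/99) = -2/9 ≈ -0.22222)
d(K) = 1 (d(K) = (2*K)/((2*K)) = (2*K)*(1/(2*K)) = 1)
m = ⅕ (m = 1/5 = 1*(⅕) = ⅕ ≈ 0.20000)
m/4921 = (⅕)/4921 = (⅕)*(1/4921) = 1/24605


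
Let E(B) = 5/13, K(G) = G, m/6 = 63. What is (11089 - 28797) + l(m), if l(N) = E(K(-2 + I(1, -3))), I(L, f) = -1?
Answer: -230199/13 ≈ -17708.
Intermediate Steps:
m = 378 (m = 6*63 = 378)
E(B) = 5/13 (E(B) = 5*(1/13) = 5/13)
l(N) = 5/13
(11089 - 28797) + l(m) = (11089 - 28797) + 5/13 = -17708 + 5/13 = -230199/13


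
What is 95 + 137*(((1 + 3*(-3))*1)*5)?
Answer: -5385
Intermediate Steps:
95 + 137*(((1 + 3*(-3))*1)*5) = 95 + 137*(((1 - 9)*1)*5) = 95 + 137*(-8*1*5) = 95 + 137*(-8*5) = 95 + 137*(-40) = 95 - 5480 = -5385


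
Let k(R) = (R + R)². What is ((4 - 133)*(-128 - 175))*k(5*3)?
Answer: 35178300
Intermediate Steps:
k(R) = 4*R² (k(R) = (2*R)² = 4*R²)
((4 - 133)*(-128 - 175))*k(5*3) = ((4 - 133)*(-128 - 175))*(4*(5*3)²) = (-129*(-303))*(4*15²) = 39087*(4*225) = 39087*900 = 35178300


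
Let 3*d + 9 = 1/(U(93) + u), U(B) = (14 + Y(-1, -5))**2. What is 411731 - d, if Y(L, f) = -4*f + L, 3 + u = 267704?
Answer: 332009945579/806370 ≈ 4.1173e+5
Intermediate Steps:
u = 267701 (u = -3 + 267704 = 267701)
Y(L, f) = L - 4*f
U(B) = 1089 (U(B) = (14 + (-1 - 4*(-5)))**2 = (14 + (-1 + 20))**2 = (14 + 19)**2 = 33**2 = 1089)
d = -2419109/806370 (d = -3 + 1/(3*(1089 + 267701)) = -3 + (1/3)/268790 = -3 + (1/3)*(1/268790) = -3 + 1/806370 = -2419109/806370 ≈ -3.0000)
411731 - d = 411731 - 1*(-2419109/806370) = 411731 + 2419109/806370 = 332009945579/806370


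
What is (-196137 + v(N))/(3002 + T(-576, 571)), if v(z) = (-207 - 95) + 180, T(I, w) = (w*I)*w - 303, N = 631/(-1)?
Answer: 28037/26828131 ≈ 0.0010451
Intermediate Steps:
N = -631 (N = 631*(-1) = -631)
T(I, w) = -303 + I*w² (T(I, w) = (I*w)*w - 303 = I*w² - 303 = -303 + I*w²)
v(z) = -122 (v(z) = -302 + 180 = -122)
(-196137 + v(N))/(3002 + T(-576, 571)) = (-196137 - 122)/(3002 + (-303 - 576*571²)) = -196259/(3002 + (-303 - 576*326041)) = -196259/(3002 + (-303 - 187799616)) = -196259/(3002 - 187799919) = -196259/(-187796917) = -196259*(-1/187796917) = 28037/26828131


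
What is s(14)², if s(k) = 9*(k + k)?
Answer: 63504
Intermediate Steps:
s(k) = 18*k (s(k) = 9*(2*k) = 18*k)
s(14)² = (18*14)² = 252² = 63504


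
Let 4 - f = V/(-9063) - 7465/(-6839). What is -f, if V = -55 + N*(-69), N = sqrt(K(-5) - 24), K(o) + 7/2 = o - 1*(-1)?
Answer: -179895988/61981857 + 23*I*sqrt(14)/2014 ≈ -2.9024 + 0.04273*I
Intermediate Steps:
K(o) = -5/2 + o (K(o) = -7/2 + (o - 1*(-1)) = -7/2 + (o + 1) = -7/2 + (1 + o) = -5/2 + o)
N = 3*I*sqrt(14)/2 (N = sqrt((-5/2 - 5) - 24) = sqrt(-15/2 - 24) = sqrt(-63/2) = 3*I*sqrt(14)/2 ≈ 5.6125*I)
V = -55 - 207*I*sqrt(14)/2 (V = -55 + (3*I*sqrt(14)/2)*(-69) = -55 - 207*I*sqrt(14)/2 ≈ -55.0 - 387.26*I)
f = 179895988/61981857 - 23*I*sqrt(14)/2014 (f = 4 - ((-55 - 207*I*sqrt(14)/2)/(-9063) - 7465/(-6839)) = 4 - ((-55 - 207*I*sqrt(14)/2)*(-1/9063) - 7465*(-1/6839)) = 4 - ((55/9063 + 23*I*sqrt(14)/2014) + 7465/6839) = 4 - (68031440/61981857 + 23*I*sqrt(14)/2014) = 4 + (-68031440/61981857 - 23*I*sqrt(14)/2014) = 179895988/61981857 - 23*I*sqrt(14)/2014 ≈ 2.9024 - 0.04273*I)
-f = -(179895988/61981857 - 23*I*sqrt(14)/2014) = -179895988/61981857 + 23*I*sqrt(14)/2014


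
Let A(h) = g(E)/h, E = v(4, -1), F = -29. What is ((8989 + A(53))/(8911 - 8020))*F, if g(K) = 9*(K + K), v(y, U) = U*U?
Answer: -13816615/47223 ≈ -292.58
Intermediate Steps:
v(y, U) = U**2
E = 1 (E = (-1)**2 = 1)
g(K) = 18*K (g(K) = 9*(2*K) = 18*K)
A(h) = 18/h (A(h) = (18*1)/h = 18/h)
((8989 + A(53))/(8911 - 8020))*F = ((8989 + 18/53)/(8911 - 8020))*(-29) = ((8989 + 18*(1/53))/891)*(-29) = ((8989 + 18/53)*(1/891))*(-29) = ((476435/53)*(1/891))*(-29) = (476435/47223)*(-29) = -13816615/47223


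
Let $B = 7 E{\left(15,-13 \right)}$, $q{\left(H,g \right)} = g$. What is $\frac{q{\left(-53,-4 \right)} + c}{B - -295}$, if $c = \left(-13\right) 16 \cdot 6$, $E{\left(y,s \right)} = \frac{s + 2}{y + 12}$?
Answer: $- \frac{8451}{1972} \approx -4.2855$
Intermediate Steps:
$E{\left(y,s \right)} = \frac{2 + s}{12 + y}$
$c = -1248$ ($c = \left(-208\right) 6 = -1248$)
$B = - \frac{77}{27}$ ($B = 7 \frac{2 - 13}{12 + 15} = 7 \cdot \frac{1}{27} \left(-11\right) = 7 \left(- \frac{11}{27}\right) = - \frac{77}{27} \approx -2.8519$)
$\frac{q{\left(-53,-4 \right)} + c}{B - -295} = \frac{-4 - 1248}{- \frac{77}{27} - -295} = - \frac{1252}{- \frac{77}{27} + \left(-1157 + 1452\right)} = - \frac{1252}{- \frac{77}{27} + 295} = - \frac{1252}{\frac{7888}{27}} = \left(-1252\right) \frac{27}{7888} = - \frac{8451}{1972}$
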